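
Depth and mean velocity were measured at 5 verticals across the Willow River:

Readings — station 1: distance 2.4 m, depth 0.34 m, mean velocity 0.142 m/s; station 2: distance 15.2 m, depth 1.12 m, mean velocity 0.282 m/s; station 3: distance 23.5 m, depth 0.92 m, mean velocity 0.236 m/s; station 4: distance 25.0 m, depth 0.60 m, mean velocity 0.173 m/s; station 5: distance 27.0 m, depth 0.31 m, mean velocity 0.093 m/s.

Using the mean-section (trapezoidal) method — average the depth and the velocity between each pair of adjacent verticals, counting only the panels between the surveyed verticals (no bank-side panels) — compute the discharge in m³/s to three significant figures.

4.53 m³/s

Panel 1-2: Δb = 12.8 m, d̄ = (0.34+1.12)/2 = 0.73, v̄ = (0.142+0.282)/2 = 0.212 → q = 12.8×0.73×0.212 = 1.981 m³/s
Panel 2-3: Δb = 8.3 m, d̄ = (1.12+0.92)/2 = 1.02, v̄ = (0.282+0.236)/2 = 0.259 → q = 8.3×1.02×0.259 = 2.193 m³/s
Panel 3-4: Δb = 1.5 m, d̄ = (0.92+0.60)/2 = 0.76, v̄ = (0.236+0.173)/2 = 0.2045 → q = 1.5×0.76×0.2045 = 0.2331 m³/s
Panel 4-5: Δb = 2 m, d̄ = (0.60+0.31)/2 = 0.455, v̄ = (0.173+0.093)/2 = 0.133 → q = 2×0.455×0.133 = 0.1210 m³/s
Q = Σ q = 4.528 m³/s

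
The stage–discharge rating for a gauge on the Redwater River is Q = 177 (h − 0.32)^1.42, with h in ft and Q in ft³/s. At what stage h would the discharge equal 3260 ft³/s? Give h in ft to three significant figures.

h − h₀ = (Q/C)^(1/b) = (3260/177)^(1/1.42) = 7.781 ft
h = 0.32 + 7.781 = 8.101 ft

8.10 ft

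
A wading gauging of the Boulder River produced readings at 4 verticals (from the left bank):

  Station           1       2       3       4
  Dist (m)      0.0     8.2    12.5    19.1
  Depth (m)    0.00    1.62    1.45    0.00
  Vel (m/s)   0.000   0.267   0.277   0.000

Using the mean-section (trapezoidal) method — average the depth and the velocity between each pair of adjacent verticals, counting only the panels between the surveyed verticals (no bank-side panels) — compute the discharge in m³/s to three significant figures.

3.34 m³/s

Panel 1-2: Δb = 8.2 m, d̄ = (0.00+1.62)/2 = 0.81, v̄ = (0.000+0.267)/2 = 0.1335 → q = 8.2×0.81×0.1335 = 0.8867 m³/s
Panel 2-3: Δb = 4.3 m, d̄ = (1.62+1.45)/2 = 1.535, v̄ = (0.267+0.277)/2 = 0.272 → q = 4.3×1.535×0.272 = 1.795 m³/s
Panel 3-4: Δb = 6.6 m, d̄ = (1.45+0.00)/2 = 0.725, v̄ = (0.277+0.000)/2 = 0.1385 → q = 6.6×0.725×0.1385 = 0.6627 m³/s
Q = Σ q = 3.345 m³/s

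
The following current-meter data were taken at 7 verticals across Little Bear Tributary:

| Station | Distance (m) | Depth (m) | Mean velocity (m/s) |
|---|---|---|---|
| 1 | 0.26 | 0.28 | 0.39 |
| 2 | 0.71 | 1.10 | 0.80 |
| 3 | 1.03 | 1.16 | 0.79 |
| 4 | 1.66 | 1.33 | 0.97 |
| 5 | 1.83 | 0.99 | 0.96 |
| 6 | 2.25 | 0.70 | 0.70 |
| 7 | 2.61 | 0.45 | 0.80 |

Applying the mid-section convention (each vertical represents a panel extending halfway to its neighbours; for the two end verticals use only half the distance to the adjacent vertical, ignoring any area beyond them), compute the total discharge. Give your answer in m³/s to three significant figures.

1.85 m³/s

w_1 = (0.71 − 0.26)/2 = 0.225 m; q_1 = 0.39 × 0.28 × 0.225 = 0.02457 m³/s
w_2 = (1.03 − 0.26)/2 = 0.385 m; q_2 = 0.80 × 1.10 × 0.385 = 0.3388 m³/s
w_3 = (1.66 − 0.71)/2 = 0.475 m; q_3 = 0.79 × 1.16 × 0.475 = 0.4353 m³/s
w_4 = (1.83 − 1.03)/2 = 0.4 m; q_4 = 0.97 × 1.33 × 0.4 = 0.5160 m³/s
w_5 = (2.25 − 1.66)/2 = 0.295 m; q_5 = 0.96 × 0.99 × 0.295 = 0.2804 m³/s
w_6 = (2.61 − 1.83)/2 = 0.39 m; q_6 = 0.70 × 0.70 × 0.39 = 0.1911 m³/s
w_7 = (2.61 − 2.25)/2 = 0.18 m; q_7 = 0.80 × 0.45 × 0.18 = 0.06480 m³/s
Q = Σ qᵢ = 1.851 m³/s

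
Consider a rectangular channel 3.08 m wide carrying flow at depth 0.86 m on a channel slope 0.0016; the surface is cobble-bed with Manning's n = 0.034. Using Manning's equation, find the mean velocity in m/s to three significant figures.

A = b·y = 3.08 × 0.86 = 2.649 m²
P = b + 2y = 3.08 + 2×0.86 = 4.800 m
R = A/P = 2.649/4.800 = 0.5518 m
Q = (1/n)·A·R^(2/3)·S^(1/2) = (1/0.034) × 2.649 × 0.5518^(2/3) × 0.0016^(1/2) = 2.097 m³/s
V = Q/A = 2.097/2.649 = 0.7915 m/s

0.792 m/s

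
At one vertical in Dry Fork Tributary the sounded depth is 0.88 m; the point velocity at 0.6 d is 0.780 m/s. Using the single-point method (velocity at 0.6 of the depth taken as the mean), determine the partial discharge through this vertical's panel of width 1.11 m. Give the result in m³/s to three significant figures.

0.762 m³/s

v̄ = v₀.₆ = 0.780 m/s
q = v̄ × d × w = 0.7800 × 0.88 × 1.11 = 0.7619 m³/s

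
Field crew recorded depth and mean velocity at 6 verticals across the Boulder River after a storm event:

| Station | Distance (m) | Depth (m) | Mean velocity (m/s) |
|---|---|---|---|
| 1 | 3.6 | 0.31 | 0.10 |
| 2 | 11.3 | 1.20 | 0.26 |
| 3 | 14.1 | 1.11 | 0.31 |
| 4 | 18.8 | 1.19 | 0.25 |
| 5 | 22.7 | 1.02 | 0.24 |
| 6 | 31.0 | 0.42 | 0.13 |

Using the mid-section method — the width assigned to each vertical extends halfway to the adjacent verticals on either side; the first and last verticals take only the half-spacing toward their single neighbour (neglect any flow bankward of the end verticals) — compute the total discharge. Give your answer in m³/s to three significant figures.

w_1 = (11.3 − 3.6)/2 = 3.85 m; q_1 = 0.10 × 0.31 × 3.85 = 0.1194 m³/s
w_2 = (14.1 − 3.6)/2 = 5.25 m; q_2 = 0.26 × 1.20 × 5.25 = 1.638 m³/s
w_3 = (18.8 − 11.3)/2 = 3.75 m; q_3 = 0.31 × 1.11 × 3.75 = 1.290 m³/s
w_4 = (22.7 − 14.1)/2 = 4.3 m; q_4 = 0.25 × 1.19 × 4.3 = 1.279 m³/s
w_5 = (31.0 − 18.8)/2 = 6.1 m; q_5 = 0.24 × 1.02 × 6.1 = 1.493 m³/s
w_6 = (31.0 − 22.7)/2 = 4.15 m; q_6 = 0.13 × 0.42 × 4.15 = 0.2266 m³/s
Q = Σ qᵢ = 6.047 m³/s

6.05 m³/s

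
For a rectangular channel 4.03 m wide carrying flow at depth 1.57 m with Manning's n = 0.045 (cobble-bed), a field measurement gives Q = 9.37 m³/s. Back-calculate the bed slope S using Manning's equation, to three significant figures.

0.00525

A = b·y = 4.03 × 1.57 = 6.327 m²
P = b + 2y = 4.03 + 2×1.57 = 7.170 m
R = A/P = 6.327/7.170 = 0.8824 m
S = (Q·n / (1·A·R^(2/3)))² = (9.37×0.045 / (1×6.327×0.9200))² = 0.005247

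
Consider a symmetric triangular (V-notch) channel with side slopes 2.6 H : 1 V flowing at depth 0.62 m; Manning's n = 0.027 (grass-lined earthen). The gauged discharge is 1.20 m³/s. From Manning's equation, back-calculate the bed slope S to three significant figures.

A = z·y² = 2.6×0.62² = 0.9994 m²
P = 2y√(1+z²) = 2×0.62×√(1+2.6²) = 3.454 m
R = A/P = 0.9994/3.454 = 0.2893 m
S = (Q·n / (1·A·R^(2/3)))² = (1.20×0.027 / (1×0.9994×0.4375))² = 0.005492

0.00549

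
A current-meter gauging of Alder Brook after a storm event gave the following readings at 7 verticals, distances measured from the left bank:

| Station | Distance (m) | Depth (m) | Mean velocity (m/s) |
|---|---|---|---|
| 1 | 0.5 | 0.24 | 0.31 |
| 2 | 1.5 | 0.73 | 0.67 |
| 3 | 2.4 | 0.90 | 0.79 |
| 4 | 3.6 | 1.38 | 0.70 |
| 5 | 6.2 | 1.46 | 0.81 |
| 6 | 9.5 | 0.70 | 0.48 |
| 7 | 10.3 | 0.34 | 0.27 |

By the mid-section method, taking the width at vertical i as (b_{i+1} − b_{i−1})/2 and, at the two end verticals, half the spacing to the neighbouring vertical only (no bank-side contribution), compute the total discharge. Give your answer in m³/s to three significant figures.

7.30 m³/s

w_1 = (1.5 − 0.5)/2 = 0.5 m; q_1 = 0.31 × 0.24 × 0.5 = 0.03720 m³/s
w_2 = (2.4 − 0.5)/2 = 0.95 m; q_2 = 0.67 × 0.73 × 0.95 = 0.4646 m³/s
w_3 = (3.6 − 1.5)/2 = 1.05 m; q_3 = 0.79 × 0.90 × 1.05 = 0.7466 m³/s
w_4 = (6.2 − 2.4)/2 = 1.9 m; q_4 = 0.70 × 1.38 × 1.9 = 1.835 m³/s
w_5 = (9.5 − 3.6)/2 = 2.95 m; q_5 = 0.81 × 1.46 × 2.95 = 3.489 m³/s
w_6 = (10.3 − 6.2)/2 = 2.05 m; q_6 = 0.48 × 0.70 × 2.05 = 0.6888 m³/s
w_7 = (10.3 − 9.5)/2 = 0.4 m; q_7 = 0.27 × 0.34 × 0.4 = 0.03672 m³/s
Q = Σ qᵢ = 7.298 m³/s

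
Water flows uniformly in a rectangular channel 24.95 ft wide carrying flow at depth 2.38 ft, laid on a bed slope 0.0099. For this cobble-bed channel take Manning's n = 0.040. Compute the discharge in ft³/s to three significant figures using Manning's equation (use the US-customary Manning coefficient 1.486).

348 ft³/s

A = b·y = 24.95 × 2.38 = 59.38 ft²
P = b + 2y = 24.95 + 2×2.38 = 29.71 ft
R = A/P = 59.38/29.71 = 1.999 ft
Q = (1.486/n)·A·R^(2/3)·S^(1/2) = (1.486/0.040) × 59.38 × 1.999^(2/3) × 0.0099^(1/2) = 348.3 ft³/s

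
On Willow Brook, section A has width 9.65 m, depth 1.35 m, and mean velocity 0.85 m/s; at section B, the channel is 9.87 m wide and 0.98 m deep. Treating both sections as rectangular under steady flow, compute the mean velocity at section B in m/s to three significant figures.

Q = A₁V₁ = (9.65×1.35) × 0.85 = 11.07 m³/s
A₂ = 9.87 × 0.98 = 9.673 m²
V₂ = Q/A₂ = 11.07/9.673 = 1.145 m/s

1.14 m/s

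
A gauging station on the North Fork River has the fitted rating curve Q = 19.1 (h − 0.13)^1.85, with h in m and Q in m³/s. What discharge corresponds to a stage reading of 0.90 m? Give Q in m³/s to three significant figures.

Q = 19.1 × (0.90 − 0.13)^1.85 = 19.1 × 0.77^1.85 = 11.78 m³/s

11.8 m³/s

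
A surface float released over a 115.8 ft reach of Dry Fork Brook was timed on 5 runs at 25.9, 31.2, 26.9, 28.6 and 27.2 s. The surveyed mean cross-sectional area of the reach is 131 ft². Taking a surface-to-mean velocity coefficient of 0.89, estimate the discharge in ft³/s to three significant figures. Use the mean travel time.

t̄ = (25.9 + 31.2 + 26.9 + 28.6 + 27.2) / 5 = 27.96 s
v_surface = L / t̄ = 115.8 / 27.96 = 4.142 ft/s
v_mean = 0.89 × 4.142 = 3.686 ft/s
Q = A × v_mean = 131 × 3.686 = 482.9 ft³/s

483 ft³/s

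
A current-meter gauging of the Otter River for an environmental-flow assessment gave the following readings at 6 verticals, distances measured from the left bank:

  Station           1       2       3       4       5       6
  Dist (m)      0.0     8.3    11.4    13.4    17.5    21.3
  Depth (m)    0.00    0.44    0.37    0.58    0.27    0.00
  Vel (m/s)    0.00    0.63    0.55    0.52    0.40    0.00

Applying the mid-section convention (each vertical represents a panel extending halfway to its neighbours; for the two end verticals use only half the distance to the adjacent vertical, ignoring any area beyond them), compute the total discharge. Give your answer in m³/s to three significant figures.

w_2 = (11.4 − 0.0)/2 = 5.7 m; q_2 = 0.63 × 0.44 × 5.7 = 1.580 m³/s
w_3 = (13.4 − 8.3)/2 = 2.55 m; q_3 = 0.55 × 0.37 × 2.55 = 0.5189 m³/s
w_4 = (17.5 − 11.4)/2 = 3.05 m; q_4 = 0.52 × 0.58 × 3.05 = 0.9199 m³/s
w_5 = (21.3 − 13.4)/2 = 3.95 m; q_5 = 0.40 × 0.27 × 3.95 = 0.4266 m³/s
Stations 1, 6 contribute zero (depth or velocity is 0).
Q = Σ qᵢ = 3.445 m³/s

3.45 m³/s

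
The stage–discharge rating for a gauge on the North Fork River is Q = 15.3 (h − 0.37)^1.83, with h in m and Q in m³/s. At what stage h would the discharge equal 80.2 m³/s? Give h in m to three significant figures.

2.84 m

h − h₀ = (Q/C)^(1/b) = (80.2/15.3)^(1/1.83) = 2.473 m
h = 0.37 + 2.473 = 2.843 m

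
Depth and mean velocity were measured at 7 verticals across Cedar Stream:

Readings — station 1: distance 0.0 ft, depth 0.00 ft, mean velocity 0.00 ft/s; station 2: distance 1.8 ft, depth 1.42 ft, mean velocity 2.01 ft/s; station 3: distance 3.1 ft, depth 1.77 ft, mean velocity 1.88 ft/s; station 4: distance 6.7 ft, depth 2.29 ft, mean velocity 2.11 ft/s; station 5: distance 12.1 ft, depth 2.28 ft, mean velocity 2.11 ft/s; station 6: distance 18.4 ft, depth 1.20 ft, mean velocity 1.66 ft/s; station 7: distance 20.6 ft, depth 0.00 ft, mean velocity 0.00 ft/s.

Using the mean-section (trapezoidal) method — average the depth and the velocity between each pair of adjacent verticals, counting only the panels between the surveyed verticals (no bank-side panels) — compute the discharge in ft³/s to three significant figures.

Panel 1-2: Δb = 1.8 ft, d̄ = (0.00+1.42)/2 = 0.71, v̄ = (0.00+2.01)/2 = 1.005 → q = 1.8×0.71×1.005 = 1.284 ft³/s
Panel 2-3: Δb = 1.3 ft, d̄ = (1.42+1.77)/2 = 1.595, v̄ = (2.01+1.88)/2 = 1.945 → q = 1.3×1.595×1.945 = 4.033 ft³/s
Panel 3-4: Δb = 3.6 ft, d̄ = (1.77+2.29)/2 = 2.03, v̄ = (1.88+2.11)/2 = 1.995 → q = 3.6×2.03×1.995 = 14.58 ft³/s
Panel 4-5: Δb = 5.4 ft, d̄ = (2.29+2.28)/2 = 2.285, v̄ = (2.11+2.11)/2 = 2.11 → q = 5.4×2.285×2.11 = 26.04 ft³/s
Panel 5-6: Δb = 6.3 ft, d̄ = (2.28+1.20)/2 = 1.74, v̄ = (2.11+1.66)/2 = 1.885 → q = 6.3×1.74×1.885 = 20.66 ft³/s
Panel 6-7: Δb = 2.2 ft, d̄ = (1.20+0.00)/2 = 0.6, v̄ = (1.66+0.00)/2 = 0.83 → q = 2.2×0.6×0.83 = 1.096 ft³/s
Q = Σ q = 67.69 ft³/s

67.7 ft³/s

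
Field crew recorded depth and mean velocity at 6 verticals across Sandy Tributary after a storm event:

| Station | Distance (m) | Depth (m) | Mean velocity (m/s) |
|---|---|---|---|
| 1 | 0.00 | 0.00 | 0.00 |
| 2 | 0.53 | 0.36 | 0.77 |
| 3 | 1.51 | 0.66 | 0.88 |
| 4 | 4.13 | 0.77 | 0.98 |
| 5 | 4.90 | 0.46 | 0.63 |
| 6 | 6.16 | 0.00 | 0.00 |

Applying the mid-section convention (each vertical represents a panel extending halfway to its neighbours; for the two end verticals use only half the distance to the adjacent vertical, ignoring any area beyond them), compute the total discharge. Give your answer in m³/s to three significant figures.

2.83 m³/s

w_2 = (1.51 − 0.00)/2 = 0.755 m; q_2 = 0.77 × 0.36 × 0.755 = 0.2093 m³/s
w_3 = (4.13 − 0.53)/2 = 1.8 m; q_3 = 0.88 × 0.66 × 1.8 = 1.045 m³/s
w_4 = (4.90 − 1.51)/2 = 1.695 m; q_4 = 0.98 × 0.77 × 1.695 = 1.279 m³/s
w_5 = (6.16 − 4.13)/2 = 1.015 m; q_5 = 0.63 × 0.46 × 1.015 = 0.2941 m³/s
Stations 1, 6 contribute zero (depth or velocity is 0).
Q = Σ qᵢ = 2.828 m³/s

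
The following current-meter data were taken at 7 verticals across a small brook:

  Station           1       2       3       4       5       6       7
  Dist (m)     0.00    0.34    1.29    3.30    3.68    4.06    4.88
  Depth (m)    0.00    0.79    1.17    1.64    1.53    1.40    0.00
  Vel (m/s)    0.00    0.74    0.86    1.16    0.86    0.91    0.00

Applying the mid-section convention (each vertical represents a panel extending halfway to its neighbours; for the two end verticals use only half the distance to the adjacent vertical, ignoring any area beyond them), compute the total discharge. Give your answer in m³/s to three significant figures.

5.40 m³/s

w_2 = (1.29 − 0.00)/2 = 0.645 m; q_2 = 0.74 × 0.79 × 0.645 = 0.3771 m³/s
w_3 = (3.30 − 0.34)/2 = 1.48 m; q_3 = 0.86 × 1.17 × 1.48 = 1.489 m³/s
w_4 = (3.68 − 1.29)/2 = 1.195 m; q_4 = 1.16 × 1.64 × 1.195 = 2.273 m³/s
w_5 = (4.06 − 3.30)/2 = 0.38 m; q_5 = 0.86 × 1.53 × 0.38 = 0.5000 m³/s
w_6 = (4.88 − 3.68)/2 = 0.6 m; q_6 = 0.91 × 1.40 × 0.6 = 0.7644 m³/s
Stations 1, 7 contribute zero (depth or velocity is 0).
Q = Σ qᵢ = 5.404 m³/s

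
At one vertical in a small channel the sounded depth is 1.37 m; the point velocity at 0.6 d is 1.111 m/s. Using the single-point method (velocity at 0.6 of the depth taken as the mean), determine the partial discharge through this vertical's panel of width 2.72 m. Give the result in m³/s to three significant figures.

v̄ = v₀.₆ = 1.111 m/s
q = v̄ × d × w = 1.111 × 1.37 × 2.72 = 4.140 m³/s

4.14 m³/s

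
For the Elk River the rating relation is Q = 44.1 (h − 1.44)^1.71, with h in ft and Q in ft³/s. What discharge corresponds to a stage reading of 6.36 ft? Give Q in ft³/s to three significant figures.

Q = 44.1 × (6.36 − 1.44)^1.71 = 44.1 × 4.92^1.71 = 672.5 ft³/s

673 ft³/s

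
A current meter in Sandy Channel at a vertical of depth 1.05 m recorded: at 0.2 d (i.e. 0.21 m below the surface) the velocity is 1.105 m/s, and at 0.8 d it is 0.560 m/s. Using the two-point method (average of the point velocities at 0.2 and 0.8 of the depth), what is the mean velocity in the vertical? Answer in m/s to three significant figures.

v̄ = (1.105 + 0.560) / 2 = 0.8325 m/s

0.833 m/s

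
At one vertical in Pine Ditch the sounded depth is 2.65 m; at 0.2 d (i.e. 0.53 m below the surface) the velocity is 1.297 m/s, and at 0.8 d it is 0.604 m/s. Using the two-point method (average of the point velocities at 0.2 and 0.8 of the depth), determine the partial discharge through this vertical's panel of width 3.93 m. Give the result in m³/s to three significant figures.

v̄ = (1.297 + 0.604) / 2 = 0.9505 m/s
q = v̄ × d × w = 0.9505 × 2.65 × 3.93 = 9.899 m³/s

9.90 m³/s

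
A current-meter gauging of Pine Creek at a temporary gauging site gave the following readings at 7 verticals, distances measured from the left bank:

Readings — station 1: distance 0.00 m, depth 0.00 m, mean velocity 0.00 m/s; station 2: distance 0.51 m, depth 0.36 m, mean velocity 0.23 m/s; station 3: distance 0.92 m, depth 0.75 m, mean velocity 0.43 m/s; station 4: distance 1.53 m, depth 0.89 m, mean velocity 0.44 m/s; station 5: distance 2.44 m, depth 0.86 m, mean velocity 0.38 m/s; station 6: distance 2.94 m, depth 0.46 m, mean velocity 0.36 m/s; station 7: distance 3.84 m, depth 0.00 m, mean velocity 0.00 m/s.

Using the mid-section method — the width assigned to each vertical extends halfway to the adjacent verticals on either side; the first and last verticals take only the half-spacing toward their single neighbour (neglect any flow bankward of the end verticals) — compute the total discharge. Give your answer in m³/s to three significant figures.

0.846 m³/s

w_2 = (0.92 − 0.00)/2 = 0.46 m; q_2 = 0.23 × 0.36 × 0.46 = 0.03809 m³/s
w_3 = (1.53 − 0.51)/2 = 0.51 m; q_3 = 0.43 × 0.75 × 0.51 = 0.1645 m³/s
w_4 = (2.44 − 0.92)/2 = 0.76 m; q_4 = 0.44 × 0.89 × 0.76 = 0.2976 m³/s
w_5 = (2.94 − 1.53)/2 = 0.705 m; q_5 = 0.38 × 0.86 × 0.705 = 0.2304 m³/s
w_6 = (3.84 − 2.44)/2 = 0.7 m; q_6 = 0.36 × 0.46 × 0.7 = 0.1159 m³/s
Stations 1, 7 contribute zero (depth or velocity is 0).
Q = Σ qᵢ = 0.8465 m³/s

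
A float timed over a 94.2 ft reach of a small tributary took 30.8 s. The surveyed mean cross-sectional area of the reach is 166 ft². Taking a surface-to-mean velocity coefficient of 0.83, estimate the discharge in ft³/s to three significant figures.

v_surface = L / t̄ = 94.2 / 30.8 = 3.058 ft/s
v_mean = 0.83 × 3.058 = 2.539 ft/s
Q = A × v_mean = 166 × 2.539 = 421.4 ft³/s

421 ft³/s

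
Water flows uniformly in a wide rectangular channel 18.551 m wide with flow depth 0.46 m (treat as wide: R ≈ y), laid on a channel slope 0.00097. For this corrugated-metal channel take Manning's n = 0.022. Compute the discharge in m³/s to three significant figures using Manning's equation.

7.20 m³/s

A = b·y = 18.551 × 0.46 = 8.533 m²
Wide channel: R ≈ y = 0.46 m
Q = (1/n)·A·R^(2/3)·S^(1/2) = (1/0.022) × 8.533 × 0.4600^(2/3) × 0.00097^(1/2) = 7.199 m³/s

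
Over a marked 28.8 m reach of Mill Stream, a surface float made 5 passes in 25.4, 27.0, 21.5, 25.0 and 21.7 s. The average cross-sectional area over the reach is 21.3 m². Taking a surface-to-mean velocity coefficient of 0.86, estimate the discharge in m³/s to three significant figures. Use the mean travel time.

t̄ = (25.4 + 27.0 + 21.5 + 25.0 + 21.7) / 5 = 24.12 s
v_surface = L / t̄ = 28.8 / 24.12 = 1.194 m/s
v_mean = 0.86 × 1.194 = 1.027 m/s
Q = A × v_mean = 21.3 × 1.027 = 21.87 m³/s

21.9 m³/s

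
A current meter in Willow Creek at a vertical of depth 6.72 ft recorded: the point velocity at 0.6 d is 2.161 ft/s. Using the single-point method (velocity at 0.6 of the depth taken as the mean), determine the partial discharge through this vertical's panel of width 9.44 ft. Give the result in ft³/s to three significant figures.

137 ft³/s

v̄ = v₀.₆ = 2.161 ft/s
q = v̄ × d × w = 2.161 × 6.72 × 9.44 = 137.1 ft³/s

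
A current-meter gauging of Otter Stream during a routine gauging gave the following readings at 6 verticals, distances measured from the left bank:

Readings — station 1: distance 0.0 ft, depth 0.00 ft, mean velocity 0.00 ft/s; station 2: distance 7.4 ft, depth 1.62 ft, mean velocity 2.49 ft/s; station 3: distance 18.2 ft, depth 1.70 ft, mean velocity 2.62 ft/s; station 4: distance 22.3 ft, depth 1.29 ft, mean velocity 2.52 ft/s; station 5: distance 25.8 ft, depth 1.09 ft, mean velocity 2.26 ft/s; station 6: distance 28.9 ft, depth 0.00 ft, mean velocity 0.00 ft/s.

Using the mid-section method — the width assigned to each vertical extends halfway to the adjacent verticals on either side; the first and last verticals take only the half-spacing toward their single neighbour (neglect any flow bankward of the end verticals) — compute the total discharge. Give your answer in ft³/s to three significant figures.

90.4 ft³/s

w_2 = (18.2 − 0.0)/2 = 9.1 ft; q_2 = 2.49 × 1.62 × 9.1 = 36.71 ft³/s
w_3 = (22.3 − 7.4)/2 = 7.45 ft; q_3 = 2.62 × 1.70 × 7.45 = 33.18 ft³/s
w_4 = (25.8 − 18.2)/2 = 3.8 ft; q_4 = 2.52 × 1.29 × 3.8 = 12.35 ft³/s
w_5 = (28.9 − 22.3)/2 = 3.3 ft; q_5 = 2.26 × 1.09 × 3.3 = 8.129 ft³/s
Stations 1, 6 contribute zero (depth or velocity is 0).
Q = Σ qᵢ = 90.37 ft³/s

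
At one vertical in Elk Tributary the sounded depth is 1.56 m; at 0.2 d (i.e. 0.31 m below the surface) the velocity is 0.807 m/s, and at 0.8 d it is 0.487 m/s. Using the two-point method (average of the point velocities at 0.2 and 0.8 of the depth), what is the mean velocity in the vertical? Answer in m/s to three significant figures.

0.647 m/s

v̄ = (0.807 + 0.487) / 2 = 0.6470 m/s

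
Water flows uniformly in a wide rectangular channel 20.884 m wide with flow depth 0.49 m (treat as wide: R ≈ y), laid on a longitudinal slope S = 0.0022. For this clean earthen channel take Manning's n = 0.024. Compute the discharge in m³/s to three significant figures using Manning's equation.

12.4 m³/s

A = b·y = 20.884 × 0.49 = 10.23 m²
Wide channel: R ≈ y = 0.49 m
Q = (1/n)·A·R^(2/3)·S^(1/2) = (1/0.024) × 10.23 × 0.4900^(2/3) × 0.0022^(1/2) = 12.43 m³/s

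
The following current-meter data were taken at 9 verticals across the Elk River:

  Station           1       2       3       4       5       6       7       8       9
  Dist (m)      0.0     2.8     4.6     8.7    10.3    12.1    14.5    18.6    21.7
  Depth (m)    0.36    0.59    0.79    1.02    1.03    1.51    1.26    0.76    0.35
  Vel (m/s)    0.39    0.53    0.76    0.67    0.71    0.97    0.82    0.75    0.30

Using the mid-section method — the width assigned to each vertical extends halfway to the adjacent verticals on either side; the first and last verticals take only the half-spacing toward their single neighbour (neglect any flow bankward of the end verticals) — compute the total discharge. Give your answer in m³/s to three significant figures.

14.5 m³/s

w_1 = (2.8 − 0.0)/2 = 1.4 m; q_1 = 0.39 × 0.36 × 1.4 = 0.1966 m³/s
w_2 = (4.6 − 0.0)/2 = 2.3 m; q_2 = 0.53 × 0.59 × 2.3 = 0.7192 m³/s
w_3 = (8.7 − 2.8)/2 = 2.95 m; q_3 = 0.76 × 0.79 × 2.95 = 1.771 m³/s
w_4 = (10.3 − 4.6)/2 = 2.85 m; q_4 = 0.67 × 1.02 × 2.85 = 1.948 m³/s
w_5 = (12.1 − 8.7)/2 = 1.7 m; q_5 = 0.71 × 1.03 × 1.7 = 1.243 m³/s
w_6 = (14.5 − 10.3)/2 = 2.1 m; q_6 = 0.97 × 1.51 × 2.1 = 3.076 m³/s
w_7 = (18.6 − 12.1)/2 = 3.25 m; q_7 = 0.82 × 1.26 × 3.25 = 3.358 m³/s
w_8 = (21.7 − 14.5)/2 = 3.6 m; q_8 = 0.75 × 0.76 × 3.6 = 2.052 m³/s
w_9 = (21.7 − 18.6)/2 = 1.55 m; q_9 = 0.30 × 0.35 × 1.55 = 0.1628 m³/s
Q = Σ qᵢ = 14.53 m³/s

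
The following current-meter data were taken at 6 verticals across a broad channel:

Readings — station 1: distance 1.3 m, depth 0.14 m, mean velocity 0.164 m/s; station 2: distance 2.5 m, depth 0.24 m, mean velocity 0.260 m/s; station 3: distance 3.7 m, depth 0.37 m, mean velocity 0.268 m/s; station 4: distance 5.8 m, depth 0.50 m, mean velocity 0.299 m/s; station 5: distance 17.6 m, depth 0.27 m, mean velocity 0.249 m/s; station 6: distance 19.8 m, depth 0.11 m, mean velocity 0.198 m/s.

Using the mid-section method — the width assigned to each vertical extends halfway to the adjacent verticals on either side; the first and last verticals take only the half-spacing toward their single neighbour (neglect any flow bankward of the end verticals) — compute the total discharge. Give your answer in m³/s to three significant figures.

w_1 = (2.5 − 1.3)/2 = 0.6 m; q_1 = 0.164 × 0.14 × 0.6 = 0.01378 m³/s
w_2 = (3.7 − 1.3)/2 = 1.2 m; q_2 = 0.260 × 0.24 × 1.2 = 0.07488 m³/s
w_3 = (5.8 − 2.5)/2 = 1.65 m; q_3 = 0.268 × 0.37 × 1.65 = 0.1636 m³/s
w_4 = (17.6 − 3.7)/2 = 6.95 m; q_4 = 0.299 × 0.50 × 6.95 = 1.039 m³/s
w_5 = (19.8 − 5.8)/2 = 7 m; q_5 = 0.249 × 0.27 × 7 = 0.4706 m³/s
w_6 = (19.8 − 17.6)/2 = 1.1 m; q_6 = 0.198 × 0.11 × 1.1 = 0.02396 m³/s
Q = Σ qᵢ = 1.786 m³/s

1.79 m³/s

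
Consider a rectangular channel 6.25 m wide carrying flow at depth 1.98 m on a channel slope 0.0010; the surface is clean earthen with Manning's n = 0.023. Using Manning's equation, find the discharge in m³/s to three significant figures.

A = b·y = 6.25 × 1.98 = 12.38 m²
P = b + 2y = 6.25 + 2×1.98 = 10.21 m
R = A/P = 12.38/10.21 = 1.212 m
Q = (1/n)·A·R^(2/3)·S^(1/2) = (1/0.023) × 12.38 × 1.212^(2/3) × 0.0010^(1/2) = 19.34 m³/s

19.3 m³/s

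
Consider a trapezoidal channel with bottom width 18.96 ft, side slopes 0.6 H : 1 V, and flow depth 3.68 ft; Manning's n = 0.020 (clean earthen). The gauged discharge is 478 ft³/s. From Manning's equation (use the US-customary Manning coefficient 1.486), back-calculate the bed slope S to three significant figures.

A = (b + z·y)·y = (18.96 + 0.6×3.68)×3.68 = 77.90 ft²
P = b + 2y√(1+z²) = 18.96 + 2×3.68×√(1+0.6²) = 27.54 ft
R = A/P = 77.90/27.54 = 2.828 ft
S = (Q·n / (1.486·A·R^(2/3)))² = (478×0.020 / (1.486×77.90×2.000))² = 0.001705

0.00171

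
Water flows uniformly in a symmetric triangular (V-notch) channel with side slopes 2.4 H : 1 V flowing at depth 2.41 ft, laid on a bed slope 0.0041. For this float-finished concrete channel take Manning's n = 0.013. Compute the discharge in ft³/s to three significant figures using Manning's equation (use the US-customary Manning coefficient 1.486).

110 ft³/s

A = z·y² = 2.4×2.41² = 13.94 ft²
P = 2y√(1+z²) = 2×2.41×√(1+2.4²) = 12.53 ft
R = A/P = 13.94/12.53 = 1.112 ft
Q = (1.486/n)·A·R^(2/3)·S^(1/2) = (1.486/0.013) × 13.94 × 1.112^(2/3) × 0.0041^(1/2) = 109.5 ft³/s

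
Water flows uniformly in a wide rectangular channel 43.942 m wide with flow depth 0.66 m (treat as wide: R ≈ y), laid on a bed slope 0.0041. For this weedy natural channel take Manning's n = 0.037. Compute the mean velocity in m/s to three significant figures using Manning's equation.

1.31 m/s

A = b·y = 43.942 × 0.66 = 29.00 m²
Wide channel: R ≈ y = 0.66 m
Q = (1/n)·A·R^(2/3)·S^(1/2) = (1/0.037) × 29.00 × 0.6600^(2/3) × 0.0041^(1/2) = 38.05 m³/s
V = Q/A = 38.05/29.00 = 1.312 m/s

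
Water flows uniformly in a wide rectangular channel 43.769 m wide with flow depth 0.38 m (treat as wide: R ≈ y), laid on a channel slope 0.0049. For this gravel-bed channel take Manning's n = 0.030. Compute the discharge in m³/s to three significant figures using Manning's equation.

20.4 m³/s

A = b·y = 43.769 × 0.38 = 16.63 m²
Wide channel: R ≈ y = 0.38 m
Q = (1/n)·A·R^(2/3)·S^(1/2) = (1/0.030) × 16.63 × 0.3800^(2/3) × 0.0049^(1/2) = 20.36 m³/s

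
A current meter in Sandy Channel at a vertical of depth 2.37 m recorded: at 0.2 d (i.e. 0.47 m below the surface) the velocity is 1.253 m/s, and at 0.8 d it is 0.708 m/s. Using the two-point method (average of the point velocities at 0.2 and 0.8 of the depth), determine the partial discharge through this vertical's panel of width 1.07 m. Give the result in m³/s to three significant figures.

v̄ = (1.253 + 0.708) / 2 = 0.9805 m/s
q = v̄ × d × w = 0.9805 × 2.37 × 1.07 = 2.486 m³/s

2.49 m³/s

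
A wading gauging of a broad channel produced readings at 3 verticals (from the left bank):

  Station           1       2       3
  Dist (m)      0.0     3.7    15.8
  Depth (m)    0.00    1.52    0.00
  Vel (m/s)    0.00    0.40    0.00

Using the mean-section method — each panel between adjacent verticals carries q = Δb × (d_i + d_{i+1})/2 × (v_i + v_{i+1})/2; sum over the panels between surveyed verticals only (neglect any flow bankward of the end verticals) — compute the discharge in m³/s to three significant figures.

2.40 m³/s

Panel 1-2: Δb = 3.7 m, d̄ = (0.00+1.52)/2 = 0.76, v̄ = (0.00+0.40)/2 = 0.2 → q = 3.7×0.76×0.2 = 0.5624 m³/s
Panel 2-3: Δb = 12.1 m, d̄ = (1.52+0.00)/2 = 0.76, v̄ = (0.40+0.00)/2 = 0.2 → q = 12.1×0.76×0.2 = 1.839 m³/s
Q = Σ q = 2.402 m³/s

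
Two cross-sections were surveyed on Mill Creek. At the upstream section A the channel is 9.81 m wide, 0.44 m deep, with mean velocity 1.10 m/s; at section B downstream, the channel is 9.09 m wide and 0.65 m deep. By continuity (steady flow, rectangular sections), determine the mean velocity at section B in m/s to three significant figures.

0.804 m/s

Q = A₁V₁ = (9.81×0.44) × 1.10 = 4.748 m³/s
A₂ = 9.09 × 0.65 = 5.909 m²
V₂ = Q/A₂ = 4.748/5.909 = 0.8036 m/s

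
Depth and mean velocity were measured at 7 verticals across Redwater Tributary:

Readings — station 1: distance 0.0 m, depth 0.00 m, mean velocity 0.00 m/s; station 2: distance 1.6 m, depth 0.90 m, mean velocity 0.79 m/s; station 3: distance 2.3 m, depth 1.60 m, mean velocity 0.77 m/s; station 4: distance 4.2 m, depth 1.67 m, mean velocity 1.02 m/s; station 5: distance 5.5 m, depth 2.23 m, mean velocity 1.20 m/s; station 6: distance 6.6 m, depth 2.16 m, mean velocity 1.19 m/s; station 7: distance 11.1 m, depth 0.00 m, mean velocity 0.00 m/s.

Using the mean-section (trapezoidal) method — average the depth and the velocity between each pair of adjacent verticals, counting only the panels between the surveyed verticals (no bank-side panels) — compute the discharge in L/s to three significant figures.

12300 L/s

Panel 1-2: Δb = 1.6 m, d̄ = (0.00+0.90)/2 = 0.45, v̄ = (0.00+0.79)/2 = 0.395 → q = 1.6×0.45×0.395 = 0.2844 m³/s
Panel 2-3: Δb = 0.7 m, d̄ = (0.90+1.60)/2 = 1.25, v̄ = (0.79+0.77)/2 = 0.78 → q = 0.7×1.25×0.78 = 0.6825 m³/s
Panel 3-4: Δb = 1.9 m, d̄ = (1.60+1.67)/2 = 1.635, v̄ = (0.77+1.02)/2 = 0.895 → q = 1.9×1.635×0.895 = 2.780 m³/s
Panel 4-5: Δb = 1.3 m, d̄ = (1.67+2.23)/2 = 1.95, v̄ = (1.02+1.20)/2 = 1.11 → q = 1.3×1.95×1.11 = 2.814 m³/s
Panel 5-6: Δb = 1.1 m, d̄ = (2.23+2.16)/2 = 2.195, v̄ = (1.20+1.19)/2 = 1.195 → q = 1.1×2.195×1.195 = 2.885 m³/s
Panel 6-7: Δb = 4.5 m, d̄ = (2.16+0.00)/2 = 1.08, v̄ = (1.19+0.00)/2 = 0.595 → q = 4.5×1.08×0.595 = 2.892 m³/s
Q = Σ q = 12.34 m³/s
= 12.34 × 1000 = 12340 L/s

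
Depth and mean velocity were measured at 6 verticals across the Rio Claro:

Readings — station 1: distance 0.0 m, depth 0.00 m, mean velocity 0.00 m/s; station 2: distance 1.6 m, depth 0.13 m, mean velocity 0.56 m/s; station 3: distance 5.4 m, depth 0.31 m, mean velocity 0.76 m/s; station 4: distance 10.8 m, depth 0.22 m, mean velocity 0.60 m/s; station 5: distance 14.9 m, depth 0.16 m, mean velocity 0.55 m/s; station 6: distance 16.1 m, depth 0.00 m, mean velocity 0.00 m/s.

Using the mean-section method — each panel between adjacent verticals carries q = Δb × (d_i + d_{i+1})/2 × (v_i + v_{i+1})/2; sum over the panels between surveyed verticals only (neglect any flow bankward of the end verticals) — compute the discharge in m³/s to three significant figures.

2.03 m³/s

Panel 1-2: Δb = 1.6 m, d̄ = (0.00+0.13)/2 = 0.065, v̄ = (0.00+0.56)/2 = 0.28 → q = 1.6×0.065×0.28 = 0.02912 m³/s
Panel 2-3: Δb = 3.8 m, d̄ = (0.13+0.31)/2 = 0.22, v̄ = (0.56+0.76)/2 = 0.66 → q = 3.8×0.22×0.66 = 0.5518 m³/s
Panel 3-4: Δb = 5.4 m, d̄ = (0.31+0.22)/2 = 0.265, v̄ = (0.76+0.60)/2 = 0.68 → q = 5.4×0.265×0.68 = 0.9731 m³/s
Panel 4-5: Δb = 4.1 m, d̄ = (0.22+0.16)/2 = 0.19, v̄ = (0.60+0.55)/2 = 0.575 → q = 4.1×0.19×0.575 = 0.4479 m³/s
Panel 5-6: Δb = 1.2 m, d̄ = (0.16+0.00)/2 = 0.08, v̄ = (0.55+0.00)/2 = 0.275 → q = 1.2×0.08×0.275 = 0.02640 m³/s
Q = Σ q = 2.028 m³/s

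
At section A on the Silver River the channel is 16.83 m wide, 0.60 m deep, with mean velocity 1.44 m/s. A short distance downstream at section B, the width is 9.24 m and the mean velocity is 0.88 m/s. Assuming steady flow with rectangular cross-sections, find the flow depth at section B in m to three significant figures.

1.79 m

Q = A₁V₁ = (16.83×0.60) × 1.44 = 14.54 m³/s
d₂ = Q/(b₂ V₂) = 14.54/(9.24×0.88) = 1.788 m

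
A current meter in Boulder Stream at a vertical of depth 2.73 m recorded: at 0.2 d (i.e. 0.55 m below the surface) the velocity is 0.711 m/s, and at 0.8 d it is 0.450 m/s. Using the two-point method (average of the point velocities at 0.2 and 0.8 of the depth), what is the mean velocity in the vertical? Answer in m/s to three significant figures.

v̄ = (0.711 + 0.450) / 2 = 0.5805 m/s

0.581 m/s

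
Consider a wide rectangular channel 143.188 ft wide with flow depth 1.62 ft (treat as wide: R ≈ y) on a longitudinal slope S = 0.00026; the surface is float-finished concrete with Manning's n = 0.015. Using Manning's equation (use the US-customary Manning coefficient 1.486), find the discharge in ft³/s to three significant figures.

511 ft³/s

A = b·y = 143.188 × 1.62 = 232.0 ft²
Wide channel: R ≈ y = 1.62 ft
Q = (1.486/n)·A·R^(2/3)·S^(1/2) = (1.486/0.015) × 232.0 × 1.620^(2/3) × 0.00026^(1/2) = 511.1 ft³/s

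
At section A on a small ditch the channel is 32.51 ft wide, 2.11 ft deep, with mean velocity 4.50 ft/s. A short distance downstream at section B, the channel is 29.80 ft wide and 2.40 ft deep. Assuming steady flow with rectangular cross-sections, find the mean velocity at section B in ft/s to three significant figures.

Q = A₁V₁ = (32.51×2.11) × 4.50 = 308.7 ft³/s
A₂ = 29.80 × 2.40 = 71.52 ft²
V₂ = Q/A₂ = 308.7/71.52 = 4.316 ft/s

4.32 ft/s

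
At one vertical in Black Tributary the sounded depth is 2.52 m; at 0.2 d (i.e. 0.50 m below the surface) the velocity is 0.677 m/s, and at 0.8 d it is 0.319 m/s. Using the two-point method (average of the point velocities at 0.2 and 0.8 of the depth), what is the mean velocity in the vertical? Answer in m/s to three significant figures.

v̄ = (0.677 + 0.319) / 2 = 0.4980 m/s

0.498 m/s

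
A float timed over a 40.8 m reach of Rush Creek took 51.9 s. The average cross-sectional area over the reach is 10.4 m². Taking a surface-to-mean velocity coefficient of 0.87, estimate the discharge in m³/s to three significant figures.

7.11 m³/s

v_surface = L / t̄ = 40.8 / 51.9 = 0.7861 m/s
v_mean = 0.87 × 0.7861 = 0.6839 m/s
Q = A × v_mean = 10.4 × 0.6839 = 7.113 m³/s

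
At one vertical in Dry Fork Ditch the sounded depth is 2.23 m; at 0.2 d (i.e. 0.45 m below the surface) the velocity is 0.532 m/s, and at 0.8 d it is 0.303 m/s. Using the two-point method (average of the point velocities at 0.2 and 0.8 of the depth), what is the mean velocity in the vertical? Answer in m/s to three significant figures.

0.418 m/s

v̄ = (0.532 + 0.303) / 2 = 0.4175 m/s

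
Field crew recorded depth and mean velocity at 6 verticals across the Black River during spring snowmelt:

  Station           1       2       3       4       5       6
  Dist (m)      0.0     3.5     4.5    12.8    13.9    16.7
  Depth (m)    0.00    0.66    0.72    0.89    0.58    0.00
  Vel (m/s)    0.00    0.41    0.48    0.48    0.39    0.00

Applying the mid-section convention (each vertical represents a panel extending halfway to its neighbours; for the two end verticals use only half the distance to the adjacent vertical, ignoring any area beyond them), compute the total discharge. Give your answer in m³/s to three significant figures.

w_2 = (4.5 − 0.0)/2 = 2.25 m; q_2 = 0.41 × 0.66 × 2.25 = 0.6089 m³/s
w_3 = (12.8 − 3.5)/2 = 4.65 m; q_3 = 0.48 × 0.72 × 4.65 = 1.607 m³/s
w_4 = (13.9 − 4.5)/2 = 4.7 m; q_4 = 0.48 × 0.89 × 4.7 = 2.008 m³/s
w_5 = (16.7 − 12.8)/2 = 1.95 m; q_5 = 0.39 × 0.58 × 1.95 = 0.4411 m³/s
Stations 1, 6 contribute zero (depth or velocity is 0).
Q = Σ qᵢ = 4.665 m³/s

4.66 m³/s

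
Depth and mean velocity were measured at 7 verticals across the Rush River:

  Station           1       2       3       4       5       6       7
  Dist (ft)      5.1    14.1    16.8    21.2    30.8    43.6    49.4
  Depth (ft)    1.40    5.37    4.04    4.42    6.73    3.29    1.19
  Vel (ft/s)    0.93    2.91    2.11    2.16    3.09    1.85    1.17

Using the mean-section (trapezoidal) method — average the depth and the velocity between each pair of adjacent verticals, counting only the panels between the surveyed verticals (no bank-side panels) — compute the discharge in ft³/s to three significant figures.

Panel 1-2: Δb = 9 ft, d̄ = (1.40+5.37)/2 = 3.385, v̄ = (0.93+2.91)/2 = 1.92 → q = 9×3.385×1.92 = 58.49 ft³/s
Panel 2-3: Δb = 2.7 ft, d̄ = (5.37+4.04)/2 = 4.705, v̄ = (2.91+2.11)/2 = 2.51 → q = 2.7×4.705×2.51 = 31.89 ft³/s
Panel 3-4: Δb = 4.4 ft, d̄ = (4.04+4.42)/2 = 4.23, v̄ = (2.11+2.16)/2 = 2.135 → q = 4.4×4.23×2.135 = 39.74 ft³/s
Panel 4-5: Δb = 9.6 ft, d̄ = (4.42+6.73)/2 = 5.575, v̄ = (2.16+3.09)/2 = 2.625 → q = 9.6×5.575×2.625 = 140.5 ft³/s
Panel 5-6: Δb = 12.8 ft, d̄ = (6.73+3.29)/2 = 5.01, v̄ = (3.09+1.85)/2 = 2.47 → q = 12.8×5.01×2.47 = 158.4 ft³/s
Panel 6-7: Δb = 5.8 ft, d̄ = (3.29+1.19)/2 = 2.24, v̄ = (1.85+1.17)/2 = 1.51 → q = 5.8×2.24×1.51 = 19.62 ft³/s
Q = Σ q = 448.6 ft³/s

449 ft³/s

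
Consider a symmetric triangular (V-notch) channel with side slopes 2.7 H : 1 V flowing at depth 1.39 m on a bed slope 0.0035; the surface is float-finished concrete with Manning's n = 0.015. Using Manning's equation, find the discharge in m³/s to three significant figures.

A = z·y² = 2.7×1.39² = 5.217 m²
P = 2y√(1+z²) = 2×1.39×√(1+2.7²) = 8.004 m
R = A/P = 5.217/8.004 = 0.6517 m
Q = (1/n)·A·R^(2/3)·S^(1/2) = (1/0.015) × 5.217 × 0.6517^(2/3) × 0.0035^(1/2) = 15.47 m³/s

15.5 m³/s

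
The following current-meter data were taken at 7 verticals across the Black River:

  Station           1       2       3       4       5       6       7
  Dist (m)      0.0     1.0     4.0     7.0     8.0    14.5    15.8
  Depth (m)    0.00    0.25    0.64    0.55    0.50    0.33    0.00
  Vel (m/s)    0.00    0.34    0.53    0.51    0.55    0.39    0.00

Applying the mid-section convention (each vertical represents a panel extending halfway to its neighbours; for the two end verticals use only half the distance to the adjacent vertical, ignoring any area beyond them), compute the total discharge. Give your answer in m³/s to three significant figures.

w_2 = (4.0 − 0.0)/2 = 2 m; q_2 = 0.34 × 0.25 × 2 = 0.1700 m³/s
w_3 = (7.0 − 1.0)/2 = 3 m; q_3 = 0.53 × 0.64 × 3 = 1.018 m³/s
w_4 = (8.0 − 4.0)/2 = 2 m; q_4 = 0.51 × 0.55 × 2 = 0.5610 m³/s
w_5 = (14.5 − 7.0)/2 = 3.75 m; q_5 = 0.55 × 0.50 × 3.75 = 1.031 m³/s
w_6 = (15.8 − 8.0)/2 = 3.9 m; q_6 = 0.39 × 0.33 × 3.9 = 0.5019 m³/s
Stations 1, 7 contribute zero (depth or velocity is 0).
Q = Σ qᵢ = 3.282 m³/s

3.28 m³/s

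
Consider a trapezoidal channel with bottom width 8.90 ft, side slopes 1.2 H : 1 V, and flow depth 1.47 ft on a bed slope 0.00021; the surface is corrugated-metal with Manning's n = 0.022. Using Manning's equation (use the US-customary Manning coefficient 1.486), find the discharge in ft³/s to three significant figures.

17.0 ft³/s

A = (b + z·y)·y = (8.90 + 1.2×1.47)×1.47 = 15.68 ft²
P = b + 2y√(1+z²) = 8.90 + 2×1.47×√(1+1.2²) = 13.49 ft
R = A/P = 15.68/13.49 = 1.162 ft
Q = (1.486/n)·A·R^(2/3)·S^(1/2) = (1.486/0.022) × 15.68 × 1.162^(2/3) × 0.00021^(1/2) = 16.96 ft³/s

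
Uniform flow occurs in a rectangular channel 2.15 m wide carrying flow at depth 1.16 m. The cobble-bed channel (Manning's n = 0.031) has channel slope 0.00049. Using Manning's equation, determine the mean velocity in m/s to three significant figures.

0.484 m/s

A = b·y = 2.15 × 1.16 = 2.494 m²
P = b + 2y = 2.15 + 2×1.16 = 4.470 m
R = A/P = 2.494/4.470 = 0.5579 m
Q = (1/n)·A·R^(2/3)·S^(1/2) = (1/0.031) × 2.494 × 0.5579^(2/3) × 0.00049^(1/2) = 1.207 m³/s
V = Q/A = 1.207/2.494 = 0.4839 m/s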